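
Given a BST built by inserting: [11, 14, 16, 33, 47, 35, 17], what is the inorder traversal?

Tree insertion order: [11, 14, 16, 33, 47, 35, 17]
Tree (level-order array): [11, None, 14, None, 16, None, 33, 17, 47, None, None, 35]
Inorder traversal: [11, 14, 16, 17, 33, 35, 47]


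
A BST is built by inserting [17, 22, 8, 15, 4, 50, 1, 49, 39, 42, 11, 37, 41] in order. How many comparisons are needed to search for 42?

Search path for 42: 17 -> 22 -> 50 -> 49 -> 39 -> 42
Found: True
Comparisons: 6


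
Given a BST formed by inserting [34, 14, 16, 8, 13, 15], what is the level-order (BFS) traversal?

Tree insertion order: [34, 14, 16, 8, 13, 15]
Tree (level-order array): [34, 14, None, 8, 16, None, 13, 15]
BFS from the root, enqueuing left then right child of each popped node:
  queue [34] -> pop 34, enqueue [14], visited so far: [34]
  queue [14] -> pop 14, enqueue [8, 16], visited so far: [34, 14]
  queue [8, 16] -> pop 8, enqueue [13], visited so far: [34, 14, 8]
  queue [16, 13] -> pop 16, enqueue [15], visited so far: [34, 14, 8, 16]
  queue [13, 15] -> pop 13, enqueue [none], visited so far: [34, 14, 8, 16, 13]
  queue [15] -> pop 15, enqueue [none], visited so far: [34, 14, 8, 16, 13, 15]
Result: [34, 14, 8, 16, 13, 15]


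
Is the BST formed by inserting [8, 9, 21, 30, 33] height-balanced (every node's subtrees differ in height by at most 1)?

Tree (level-order array): [8, None, 9, None, 21, None, 30, None, 33]
Definition: a tree is height-balanced if, at every node, |h(left) - h(right)| <= 1 (empty subtree has height -1).
Bottom-up per-node check:
  node 33: h_left=-1, h_right=-1, diff=0 [OK], height=0
  node 30: h_left=-1, h_right=0, diff=1 [OK], height=1
  node 21: h_left=-1, h_right=1, diff=2 [FAIL (|-1-1|=2 > 1)], height=2
  node 9: h_left=-1, h_right=2, diff=3 [FAIL (|-1-2|=3 > 1)], height=3
  node 8: h_left=-1, h_right=3, diff=4 [FAIL (|-1-3|=4 > 1)], height=4
Node 21 violates the condition: |-1 - 1| = 2 > 1.
Result: Not balanced


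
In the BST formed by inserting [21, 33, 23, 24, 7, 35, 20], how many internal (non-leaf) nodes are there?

Tree built from: [21, 33, 23, 24, 7, 35, 20]
Tree (level-order array): [21, 7, 33, None, 20, 23, 35, None, None, None, 24]
Rule: An internal node has at least one child.
Per-node child counts:
  node 21: 2 child(ren)
  node 7: 1 child(ren)
  node 20: 0 child(ren)
  node 33: 2 child(ren)
  node 23: 1 child(ren)
  node 24: 0 child(ren)
  node 35: 0 child(ren)
Matching nodes: [21, 7, 33, 23]
Count of internal (non-leaf) nodes: 4


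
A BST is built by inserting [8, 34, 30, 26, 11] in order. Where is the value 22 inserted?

Starting tree (level order): [8, None, 34, 30, None, 26, None, 11]
Insertion path: 8 -> 34 -> 30 -> 26 -> 11
Result: insert 22 as right child of 11
Final tree (level order): [8, None, 34, 30, None, 26, None, 11, None, None, 22]


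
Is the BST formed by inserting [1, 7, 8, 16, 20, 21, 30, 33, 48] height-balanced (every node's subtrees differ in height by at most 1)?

Tree (level-order array): [1, None, 7, None, 8, None, 16, None, 20, None, 21, None, 30, None, 33, None, 48]
Definition: a tree is height-balanced if, at every node, |h(left) - h(right)| <= 1 (empty subtree has height -1).
Bottom-up per-node check:
  node 48: h_left=-1, h_right=-1, diff=0 [OK], height=0
  node 33: h_left=-1, h_right=0, diff=1 [OK], height=1
  node 30: h_left=-1, h_right=1, diff=2 [FAIL (|-1-1|=2 > 1)], height=2
  node 21: h_left=-1, h_right=2, diff=3 [FAIL (|-1-2|=3 > 1)], height=3
  node 20: h_left=-1, h_right=3, diff=4 [FAIL (|-1-3|=4 > 1)], height=4
  node 16: h_left=-1, h_right=4, diff=5 [FAIL (|-1-4|=5 > 1)], height=5
  node 8: h_left=-1, h_right=5, diff=6 [FAIL (|-1-5|=6 > 1)], height=6
  node 7: h_left=-1, h_right=6, diff=7 [FAIL (|-1-6|=7 > 1)], height=7
  node 1: h_left=-1, h_right=7, diff=8 [FAIL (|-1-7|=8 > 1)], height=8
Node 30 violates the condition: |-1 - 1| = 2 > 1.
Result: Not balanced


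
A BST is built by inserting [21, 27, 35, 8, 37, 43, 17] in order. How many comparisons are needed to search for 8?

Search path for 8: 21 -> 8
Found: True
Comparisons: 2


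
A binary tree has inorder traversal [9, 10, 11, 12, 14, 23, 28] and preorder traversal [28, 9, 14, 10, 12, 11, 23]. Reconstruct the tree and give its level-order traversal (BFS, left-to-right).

Inorder:  [9, 10, 11, 12, 14, 23, 28]
Preorder: [28, 9, 14, 10, 12, 11, 23]
Algorithm: preorder visits root first, so consume preorder in order;
for each root, split the current inorder slice at that value into
left-subtree inorder and right-subtree inorder, then recurse.
Recursive splits:
  root=28; inorder splits into left=[9, 10, 11, 12, 14, 23], right=[]
  root=9; inorder splits into left=[], right=[10, 11, 12, 14, 23]
  root=14; inorder splits into left=[10, 11, 12], right=[23]
  root=10; inorder splits into left=[], right=[11, 12]
  root=12; inorder splits into left=[11], right=[]
  root=11; inorder splits into left=[], right=[]
  root=23; inorder splits into left=[], right=[]
Reconstructed level-order: [28, 9, 14, 10, 23, 12, 11]


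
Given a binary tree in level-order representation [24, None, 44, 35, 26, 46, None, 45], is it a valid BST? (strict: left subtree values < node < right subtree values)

Level-order array: [24, None, 44, 35, 26, 46, None, 45]
Validate using subtree bounds (lo, hi): at each node, require lo < value < hi,
then recurse left with hi=value and right with lo=value.
Preorder trace (stopping at first violation):
  at node 24 with bounds (-inf, +inf): OK
  at node 44 with bounds (24, +inf): OK
  at node 35 with bounds (24, 44): OK
  at node 46 with bounds (24, 35): VIOLATION
Node 46 violates its bound: not (24 < 46 < 35).
Result: Not a valid BST


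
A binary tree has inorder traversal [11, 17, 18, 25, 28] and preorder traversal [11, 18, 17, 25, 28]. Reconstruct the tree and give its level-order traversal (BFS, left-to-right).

Inorder:  [11, 17, 18, 25, 28]
Preorder: [11, 18, 17, 25, 28]
Algorithm: preorder visits root first, so consume preorder in order;
for each root, split the current inorder slice at that value into
left-subtree inorder and right-subtree inorder, then recurse.
Recursive splits:
  root=11; inorder splits into left=[], right=[17, 18, 25, 28]
  root=18; inorder splits into left=[17], right=[25, 28]
  root=17; inorder splits into left=[], right=[]
  root=25; inorder splits into left=[], right=[28]
  root=28; inorder splits into left=[], right=[]
Reconstructed level-order: [11, 18, 17, 25, 28]


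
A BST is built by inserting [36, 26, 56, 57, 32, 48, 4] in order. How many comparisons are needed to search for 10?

Search path for 10: 36 -> 26 -> 4
Found: False
Comparisons: 3


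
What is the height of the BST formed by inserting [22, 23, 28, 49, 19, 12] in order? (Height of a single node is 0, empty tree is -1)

Insertion order: [22, 23, 28, 49, 19, 12]
Tree (level-order array): [22, 19, 23, 12, None, None, 28, None, None, None, 49]
Compute height bottom-up (empty subtree = -1):
  height(12) = 1 + max(-1, -1) = 0
  height(19) = 1 + max(0, -1) = 1
  height(49) = 1 + max(-1, -1) = 0
  height(28) = 1 + max(-1, 0) = 1
  height(23) = 1 + max(-1, 1) = 2
  height(22) = 1 + max(1, 2) = 3
Height = 3


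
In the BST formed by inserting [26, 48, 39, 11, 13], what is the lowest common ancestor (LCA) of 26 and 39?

Tree insertion order: [26, 48, 39, 11, 13]
Tree (level-order array): [26, 11, 48, None, 13, 39]
In a BST, the LCA of p=26, q=39 is the first node v on the
root-to-leaf path with p <= v <= q (go left if both < v, right if both > v).
Walk from root:
  at 26: 26 <= 26 <= 39, this is the LCA
LCA = 26


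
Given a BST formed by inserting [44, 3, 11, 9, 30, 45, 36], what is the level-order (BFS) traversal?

Tree insertion order: [44, 3, 11, 9, 30, 45, 36]
Tree (level-order array): [44, 3, 45, None, 11, None, None, 9, 30, None, None, None, 36]
BFS from the root, enqueuing left then right child of each popped node:
  queue [44] -> pop 44, enqueue [3, 45], visited so far: [44]
  queue [3, 45] -> pop 3, enqueue [11], visited so far: [44, 3]
  queue [45, 11] -> pop 45, enqueue [none], visited so far: [44, 3, 45]
  queue [11] -> pop 11, enqueue [9, 30], visited so far: [44, 3, 45, 11]
  queue [9, 30] -> pop 9, enqueue [none], visited so far: [44, 3, 45, 11, 9]
  queue [30] -> pop 30, enqueue [36], visited so far: [44, 3, 45, 11, 9, 30]
  queue [36] -> pop 36, enqueue [none], visited so far: [44, 3, 45, 11, 9, 30, 36]
Result: [44, 3, 45, 11, 9, 30, 36]


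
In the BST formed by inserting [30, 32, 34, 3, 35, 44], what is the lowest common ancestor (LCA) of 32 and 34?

Tree insertion order: [30, 32, 34, 3, 35, 44]
Tree (level-order array): [30, 3, 32, None, None, None, 34, None, 35, None, 44]
In a BST, the LCA of p=32, q=34 is the first node v on the
root-to-leaf path with p <= v <= q (go left if both < v, right if both > v).
Walk from root:
  at 30: both 32 and 34 > 30, go right
  at 32: 32 <= 32 <= 34, this is the LCA
LCA = 32


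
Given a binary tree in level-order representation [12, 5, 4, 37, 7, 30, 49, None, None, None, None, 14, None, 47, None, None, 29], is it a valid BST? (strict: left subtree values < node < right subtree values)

Level-order array: [12, 5, 4, 37, 7, 30, 49, None, None, None, None, 14, None, 47, None, None, 29]
Validate using subtree bounds (lo, hi): at each node, require lo < value < hi,
then recurse left with hi=value and right with lo=value.
Preorder trace (stopping at first violation):
  at node 12 with bounds (-inf, +inf): OK
  at node 5 with bounds (-inf, 12): OK
  at node 37 with bounds (-inf, 5): VIOLATION
Node 37 violates its bound: not (-inf < 37 < 5).
Result: Not a valid BST


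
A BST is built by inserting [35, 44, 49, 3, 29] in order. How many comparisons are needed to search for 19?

Search path for 19: 35 -> 3 -> 29
Found: False
Comparisons: 3


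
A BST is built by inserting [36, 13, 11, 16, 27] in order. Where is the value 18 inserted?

Starting tree (level order): [36, 13, None, 11, 16, None, None, None, 27]
Insertion path: 36 -> 13 -> 16 -> 27
Result: insert 18 as left child of 27
Final tree (level order): [36, 13, None, 11, 16, None, None, None, 27, 18]


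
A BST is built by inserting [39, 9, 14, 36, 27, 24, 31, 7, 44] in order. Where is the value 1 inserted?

Starting tree (level order): [39, 9, 44, 7, 14, None, None, None, None, None, 36, 27, None, 24, 31]
Insertion path: 39 -> 9 -> 7
Result: insert 1 as left child of 7
Final tree (level order): [39, 9, 44, 7, 14, None, None, 1, None, None, 36, None, None, 27, None, 24, 31]


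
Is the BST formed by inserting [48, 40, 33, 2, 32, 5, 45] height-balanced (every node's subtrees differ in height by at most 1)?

Tree (level-order array): [48, 40, None, 33, 45, 2, None, None, None, None, 32, 5]
Definition: a tree is height-balanced if, at every node, |h(left) - h(right)| <= 1 (empty subtree has height -1).
Bottom-up per-node check:
  node 5: h_left=-1, h_right=-1, diff=0 [OK], height=0
  node 32: h_left=0, h_right=-1, diff=1 [OK], height=1
  node 2: h_left=-1, h_right=1, diff=2 [FAIL (|-1-1|=2 > 1)], height=2
  node 33: h_left=2, h_right=-1, diff=3 [FAIL (|2--1|=3 > 1)], height=3
  node 45: h_left=-1, h_right=-1, diff=0 [OK], height=0
  node 40: h_left=3, h_right=0, diff=3 [FAIL (|3-0|=3 > 1)], height=4
  node 48: h_left=4, h_right=-1, diff=5 [FAIL (|4--1|=5 > 1)], height=5
Node 2 violates the condition: |-1 - 1| = 2 > 1.
Result: Not balanced


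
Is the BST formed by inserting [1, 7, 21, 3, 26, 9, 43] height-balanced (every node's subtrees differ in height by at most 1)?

Tree (level-order array): [1, None, 7, 3, 21, None, None, 9, 26, None, None, None, 43]
Definition: a tree is height-balanced if, at every node, |h(left) - h(right)| <= 1 (empty subtree has height -1).
Bottom-up per-node check:
  node 3: h_left=-1, h_right=-1, diff=0 [OK], height=0
  node 9: h_left=-1, h_right=-1, diff=0 [OK], height=0
  node 43: h_left=-1, h_right=-1, diff=0 [OK], height=0
  node 26: h_left=-1, h_right=0, diff=1 [OK], height=1
  node 21: h_left=0, h_right=1, diff=1 [OK], height=2
  node 7: h_left=0, h_right=2, diff=2 [FAIL (|0-2|=2 > 1)], height=3
  node 1: h_left=-1, h_right=3, diff=4 [FAIL (|-1-3|=4 > 1)], height=4
Node 7 violates the condition: |0 - 2| = 2 > 1.
Result: Not balanced


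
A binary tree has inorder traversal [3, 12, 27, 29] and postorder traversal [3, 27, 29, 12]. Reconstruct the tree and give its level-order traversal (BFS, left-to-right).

Inorder:   [3, 12, 27, 29]
Postorder: [3, 27, 29, 12]
Algorithm: postorder visits root last, so walk postorder right-to-left;
each value is the root of the current inorder slice — split it at that
value, recurse on the right subtree first, then the left.
Recursive splits:
  root=12; inorder splits into left=[3], right=[27, 29]
  root=29; inorder splits into left=[27], right=[]
  root=27; inorder splits into left=[], right=[]
  root=3; inorder splits into left=[], right=[]
Reconstructed level-order: [12, 3, 29, 27]


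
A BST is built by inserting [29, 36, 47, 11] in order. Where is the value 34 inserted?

Starting tree (level order): [29, 11, 36, None, None, None, 47]
Insertion path: 29 -> 36
Result: insert 34 as left child of 36
Final tree (level order): [29, 11, 36, None, None, 34, 47]


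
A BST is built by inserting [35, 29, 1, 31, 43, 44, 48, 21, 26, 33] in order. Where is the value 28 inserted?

Starting tree (level order): [35, 29, 43, 1, 31, None, 44, None, 21, None, 33, None, 48, None, 26]
Insertion path: 35 -> 29 -> 1 -> 21 -> 26
Result: insert 28 as right child of 26
Final tree (level order): [35, 29, 43, 1, 31, None, 44, None, 21, None, 33, None, 48, None, 26, None, None, None, None, None, 28]


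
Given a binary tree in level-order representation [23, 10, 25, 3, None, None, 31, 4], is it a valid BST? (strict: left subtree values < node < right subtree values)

Level-order array: [23, 10, 25, 3, None, None, 31, 4]
Validate using subtree bounds (lo, hi): at each node, require lo < value < hi,
then recurse left with hi=value and right with lo=value.
Preorder trace (stopping at first violation):
  at node 23 with bounds (-inf, +inf): OK
  at node 10 with bounds (-inf, 23): OK
  at node 3 with bounds (-inf, 10): OK
  at node 4 with bounds (-inf, 3): VIOLATION
Node 4 violates its bound: not (-inf < 4 < 3).
Result: Not a valid BST


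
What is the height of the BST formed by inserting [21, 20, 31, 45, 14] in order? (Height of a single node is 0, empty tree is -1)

Insertion order: [21, 20, 31, 45, 14]
Tree (level-order array): [21, 20, 31, 14, None, None, 45]
Compute height bottom-up (empty subtree = -1):
  height(14) = 1 + max(-1, -1) = 0
  height(20) = 1 + max(0, -1) = 1
  height(45) = 1 + max(-1, -1) = 0
  height(31) = 1 + max(-1, 0) = 1
  height(21) = 1 + max(1, 1) = 2
Height = 2


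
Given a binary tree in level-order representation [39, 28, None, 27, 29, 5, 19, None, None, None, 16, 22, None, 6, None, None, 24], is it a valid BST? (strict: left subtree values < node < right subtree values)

Level-order array: [39, 28, None, 27, 29, 5, 19, None, None, None, 16, 22, None, 6, None, None, 24]
Validate using subtree bounds (lo, hi): at each node, require lo < value < hi,
then recurse left with hi=value and right with lo=value.
Preorder trace (stopping at first violation):
  at node 39 with bounds (-inf, +inf): OK
  at node 28 with bounds (-inf, 39): OK
  at node 27 with bounds (-inf, 28): OK
  at node 5 with bounds (-inf, 27): OK
  at node 16 with bounds (5, 27): OK
  at node 6 with bounds (5, 16): OK
  at node 19 with bounds (27, 28): VIOLATION
Node 19 violates its bound: not (27 < 19 < 28).
Result: Not a valid BST


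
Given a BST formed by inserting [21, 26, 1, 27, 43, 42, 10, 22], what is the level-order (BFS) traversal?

Tree insertion order: [21, 26, 1, 27, 43, 42, 10, 22]
Tree (level-order array): [21, 1, 26, None, 10, 22, 27, None, None, None, None, None, 43, 42]
BFS from the root, enqueuing left then right child of each popped node:
  queue [21] -> pop 21, enqueue [1, 26], visited so far: [21]
  queue [1, 26] -> pop 1, enqueue [10], visited so far: [21, 1]
  queue [26, 10] -> pop 26, enqueue [22, 27], visited so far: [21, 1, 26]
  queue [10, 22, 27] -> pop 10, enqueue [none], visited so far: [21, 1, 26, 10]
  queue [22, 27] -> pop 22, enqueue [none], visited so far: [21, 1, 26, 10, 22]
  queue [27] -> pop 27, enqueue [43], visited so far: [21, 1, 26, 10, 22, 27]
  queue [43] -> pop 43, enqueue [42], visited so far: [21, 1, 26, 10, 22, 27, 43]
  queue [42] -> pop 42, enqueue [none], visited so far: [21, 1, 26, 10, 22, 27, 43, 42]
Result: [21, 1, 26, 10, 22, 27, 43, 42]


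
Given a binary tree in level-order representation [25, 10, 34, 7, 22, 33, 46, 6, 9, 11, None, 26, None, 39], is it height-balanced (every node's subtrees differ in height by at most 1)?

Tree (level-order array): [25, 10, 34, 7, 22, 33, 46, 6, 9, 11, None, 26, None, 39]
Definition: a tree is height-balanced if, at every node, |h(left) - h(right)| <= 1 (empty subtree has height -1).
Bottom-up per-node check:
  node 6: h_left=-1, h_right=-1, diff=0 [OK], height=0
  node 9: h_left=-1, h_right=-1, diff=0 [OK], height=0
  node 7: h_left=0, h_right=0, diff=0 [OK], height=1
  node 11: h_left=-1, h_right=-1, diff=0 [OK], height=0
  node 22: h_left=0, h_right=-1, diff=1 [OK], height=1
  node 10: h_left=1, h_right=1, diff=0 [OK], height=2
  node 26: h_left=-1, h_right=-1, diff=0 [OK], height=0
  node 33: h_left=0, h_right=-1, diff=1 [OK], height=1
  node 39: h_left=-1, h_right=-1, diff=0 [OK], height=0
  node 46: h_left=0, h_right=-1, diff=1 [OK], height=1
  node 34: h_left=1, h_right=1, diff=0 [OK], height=2
  node 25: h_left=2, h_right=2, diff=0 [OK], height=3
All nodes satisfy the balance condition.
Result: Balanced


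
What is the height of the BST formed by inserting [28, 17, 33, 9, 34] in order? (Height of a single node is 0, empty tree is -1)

Insertion order: [28, 17, 33, 9, 34]
Tree (level-order array): [28, 17, 33, 9, None, None, 34]
Compute height bottom-up (empty subtree = -1):
  height(9) = 1 + max(-1, -1) = 0
  height(17) = 1 + max(0, -1) = 1
  height(34) = 1 + max(-1, -1) = 0
  height(33) = 1 + max(-1, 0) = 1
  height(28) = 1 + max(1, 1) = 2
Height = 2


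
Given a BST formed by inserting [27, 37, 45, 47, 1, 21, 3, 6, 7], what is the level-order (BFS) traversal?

Tree insertion order: [27, 37, 45, 47, 1, 21, 3, 6, 7]
Tree (level-order array): [27, 1, 37, None, 21, None, 45, 3, None, None, 47, None, 6, None, None, None, 7]
BFS from the root, enqueuing left then right child of each popped node:
  queue [27] -> pop 27, enqueue [1, 37], visited so far: [27]
  queue [1, 37] -> pop 1, enqueue [21], visited so far: [27, 1]
  queue [37, 21] -> pop 37, enqueue [45], visited so far: [27, 1, 37]
  queue [21, 45] -> pop 21, enqueue [3], visited so far: [27, 1, 37, 21]
  queue [45, 3] -> pop 45, enqueue [47], visited so far: [27, 1, 37, 21, 45]
  queue [3, 47] -> pop 3, enqueue [6], visited so far: [27, 1, 37, 21, 45, 3]
  queue [47, 6] -> pop 47, enqueue [none], visited so far: [27, 1, 37, 21, 45, 3, 47]
  queue [6] -> pop 6, enqueue [7], visited so far: [27, 1, 37, 21, 45, 3, 47, 6]
  queue [7] -> pop 7, enqueue [none], visited so far: [27, 1, 37, 21, 45, 3, 47, 6, 7]
Result: [27, 1, 37, 21, 45, 3, 47, 6, 7]


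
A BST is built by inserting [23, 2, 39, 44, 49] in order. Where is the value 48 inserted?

Starting tree (level order): [23, 2, 39, None, None, None, 44, None, 49]
Insertion path: 23 -> 39 -> 44 -> 49
Result: insert 48 as left child of 49
Final tree (level order): [23, 2, 39, None, None, None, 44, None, 49, 48]


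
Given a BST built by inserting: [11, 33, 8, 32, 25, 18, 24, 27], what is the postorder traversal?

Tree insertion order: [11, 33, 8, 32, 25, 18, 24, 27]
Tree (level-order array): [11, 8, 33, None, None, 32, None, 25, None, 18, 27, None, 24]
Postorder traversal: [8, 24, 18, 27, 25, 32, 33, 11]


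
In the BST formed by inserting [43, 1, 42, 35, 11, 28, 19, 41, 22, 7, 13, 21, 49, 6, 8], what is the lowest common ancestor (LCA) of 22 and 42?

Tree insertion order: [43, 1, 42, 35, 11, 28, 19, 41, 22, 7, 13, 21, 49, 6, 8]
Tree (level-order array): [43, 1, 49, None, 42, None, None, 35, None, 11, 41, 7, 28, None, None, 6, 8, 19, None, None, None, None, None, 13, 22, None, None, 21]
In a BST, the LCA of p=22, q=42 is the first node v on the
root-to-leaf path with p <= v <= q (go left if both < v, right if both > v).
Walk from root:
  at 43: both 22 and 42 < 43, go left
  at 1: both 22 and 42 > 1, go right
  at 42: 22 <= 42 <= 42, this is the LCA
LCA = 42


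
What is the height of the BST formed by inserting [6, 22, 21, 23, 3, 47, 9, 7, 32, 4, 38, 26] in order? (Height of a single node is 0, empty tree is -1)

Insertion order: [6, 22, 21, 23, 3, 47, 9, 7, 32, 4, 38, 26]
Tree (level-order array): [6, 3, 22, None, 4, 21, 23, None, None, 9, None, None, 47, 7, None, 32, None, None, None, 26, 38]
Compute height bottom-up (empty subtree = -1):
  height(4) = 1 + max(-1, -1) = 0
  height(3) = 1 + max(-1, 0) = 1
  height(7) = 1 + max(-1, -1) = 0
  height(9) = 1 + max(0, -1) = 1
  height(21) = 1 + max(1, -1) = 2
  height(26) = 1 + max(-1, -1) = 0
  height(38) = 1 + max(-1, -1) = 0
  height(32) = 1 + max(0, 0) = 1
  height(47) = 1 + max(1, -1) = 2
  height(23) = 1 + max(-1, 2) = 3
  height(22) = 1 + max(2, 3) = 4
  height(6) = 1 + max(1, 4) = 5
Height = 5


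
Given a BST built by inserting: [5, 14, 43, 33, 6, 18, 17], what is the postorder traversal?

Tree insertion order: [5, 14, 43, 33, 6, 18, 17]
Tree (level-order array): [5, None, 14, 6, 43, None, None, 33, None, 18, None, 17]
Postorder traversal: [6, 17, 18, 33, 43, 14, 5]


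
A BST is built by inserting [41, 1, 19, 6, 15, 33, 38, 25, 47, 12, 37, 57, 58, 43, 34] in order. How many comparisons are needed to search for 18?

Search path for 18: 41 -> 1 -> 19 -> 6 -> 15
Found: False
Comparisons: 5


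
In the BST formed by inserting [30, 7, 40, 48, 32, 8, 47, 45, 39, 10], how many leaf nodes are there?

Tree built from: [30, 7, 40, 48, 32, 8, 47, 45, 39, 10]
Tree (level-order array): [30, 7, 40, None, 8, 32, 48, None, 10, None, 39, 47, None, None, None, None, None, 45]
Rule: A leaf has 0 children.
Per-node child counts:
  node 30: 2 child(ren)
  node 7: 1 child(ren)
  node 8: 1 child(ren)
  node 10: 0 child(ren)
  node 40: 2 child(ren)
  node 32: 1 child(ren)
  node 39: 0 child(ren)
  node 48: 1 child(ren)
  node 47: 1 child(ren)
  node 45: 0 child(ren)
Matching nodes: [10, 39, 45]
Count of leaf nodes: 3


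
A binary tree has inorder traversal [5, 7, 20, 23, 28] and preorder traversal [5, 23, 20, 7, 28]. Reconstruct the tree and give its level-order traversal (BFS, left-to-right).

Inorder:  [5, 7, 20, 23, 28]
Preorder: [5, 23, 20, 7, 28]
Algorithm: preorder visits root first, so consume preorder in order;
for each root, split the current inorder slice at that value into
left-subtree inorder and right-subtree inorder, then recurse.
Recursive splits:
  root=5; inorder splits into left=[], right=[7, 20, 23, 28]
  root=23; inorder splits into left=[7, 20], right=[28]
  root=20; inorder splits into left=[7], right=[]
  root=7; inorder splits into left=[], right=[]
  root=28; inorder splits into left=[], right=[]
Reconstructed level-order: [5, 23, 20, 28, 7]


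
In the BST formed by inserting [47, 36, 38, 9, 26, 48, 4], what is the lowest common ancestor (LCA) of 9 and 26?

Tree insertion order: [47, 36, 38, 9, 26, 48, 4]
Tree (level-order array): [47, 36, 48, 9, 38, None, None, 4, 26]
In a BST, the LCA of p=9, q=26 is the first node v on the
root-to-leaf path with p <= v <= q (go left if both < v, right if both > v).
Walk from root:
  at 47: both 9 and 26 < 47, go left
  at 36: both 9 and 26 < 36, go left
  at 9: 9 <= 9 <= 26, this is the LCA
LCA = 9


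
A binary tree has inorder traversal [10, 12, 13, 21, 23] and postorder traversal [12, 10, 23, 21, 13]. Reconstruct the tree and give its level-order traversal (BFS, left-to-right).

Inorder:   [10, 12, 13, 21, 23]
Postorder: [12, 10, 23, 21, 13]
Algorithm: postorder visits root last, so walk postorder right-to-left;
each value is the root of the current inorder slice — split it at that
value, recurse on the right subtree first, then the left.
Recursive splits:
  root=13; inorder splits into left=[10, 12], right=[21, 23]
  root=21; inorder splits into left=[], right=[23]
  root=23; inorder splits into left=[], right=[]
  root=10; inorder splits into left=[], right=[12]
  root=12; inorder splits into left=[], right=[]
Reconstructed level-order: [13, 10, 21, 12, 23]


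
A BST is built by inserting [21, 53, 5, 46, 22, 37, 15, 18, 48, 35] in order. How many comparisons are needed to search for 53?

Search path for 53: 21 -> 53
Found: True
Comparisons: 2


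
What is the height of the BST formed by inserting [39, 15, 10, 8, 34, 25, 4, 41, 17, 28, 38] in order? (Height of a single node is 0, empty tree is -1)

Insertion order: [39, 15, 10, 8, 34, 25, 4, 41, 17, 28, 38]
Tree (level-order array): [39, 15, 41, 10, 34, None, None, 8, None, 25, 38, 4, None, 17, 28]
Compute height bottom-up (empty subtree = -1):
  height(4) = 1 + max(-1, -1) = 0
  height(8) = 1 + max(0, -1) = 1
  height(10) = 1 + max(1, -1) = 2
  height(17) = 1 + max(-1, -1) = 0
  height(28) = 1 + max(-1, -1) = 0
  height(25) = 1 + max(0, 0) = 1
  height(38) = 1 + max(-1, -1) = 0
  height(34) = 1 + max(1, 0) = 2
  height(15) = 1 + max(2, 2) = 3
  height(41) = 1 + max(-1, -1) = 0
  height(39) = 1 + max(3, 0) = 4
Height = 4


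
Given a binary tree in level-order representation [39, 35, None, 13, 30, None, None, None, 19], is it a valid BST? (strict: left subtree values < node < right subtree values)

Level-order array: [39, 35, None, 13, 30, None, None, None, 19]
Validate using subtree bounds (lo, hi): at each node, require lo < value < hi,
then recurse left with hi=value and right with lo=value.
Preorder trace (stopping at first violation):
  at node 39 with bounds (-inf, +inf): OK
  at node 35 with bounds (-inf, 39): OK
  at node 13 with bounds (-inf, 35): OK
  at node 30 with bounds (35, 39): VIOLATION
Node 30 violates its bound: not (35 < 30 < 39).
Result: Not a valid BST


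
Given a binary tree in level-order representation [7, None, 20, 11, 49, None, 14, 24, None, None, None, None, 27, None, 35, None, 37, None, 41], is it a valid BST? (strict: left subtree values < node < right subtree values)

Level-order array: [7, None, 20, 11, 49, None, 14, 24, None, None, None, None, 27, None, 35, None, 37, None, 41]
Validate using subtree bounds (lo, hi): at each node, require lo < value < hi,
then recurse left with hi=value and right with lo=value.
Preorder trace (stopping at first violation):
  at node 7 with bounds (-inf, +inf): OK
  at node 20 with bounds (7, +inf): OK
  at node 11 with bounds (7, 20): OK
  at node 14 with bounds (11, 20): OK
  at node 49 with bounds (20, +inf): OK
  at node 24 with bounds (20, 49): OK
  at node 27 with bounds (24, 49): OK
  at node 35 with bounds (27, 49): OK
  at node 37 with bounds (35, 49): OK
  at node 41 with bounds (37, 49): OK
No violation found at any node.
Result: Valid BST


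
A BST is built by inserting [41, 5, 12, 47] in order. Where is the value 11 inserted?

Starting tree (level order): [41, 5, 47, None, 12]
Insertion path: 41 -> 5 -> 12
Result: insert 11 as left child of 12
Final tree (level order): [41, 5, 47, None, 12, None, None, 11]


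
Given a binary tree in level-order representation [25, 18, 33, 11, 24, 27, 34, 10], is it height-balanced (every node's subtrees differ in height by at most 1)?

Tree (level-order array): [25, 18, 33, 11, 24, 27, 34, 10]
Definition: a tree is height-balanced if, at every node, |h(left) - h(right)| <= 1 (empty subtree has height -1).
Bottom-up per-node check:
  node 10: h_left=-1, h_right=-1, diff=0 [OK], height=0
  node 11: h_left=0, h_right=-1, diff=1 [OK], height=1
  node 24: h_left=-1, h_right=-1, diff=0 [OK], height=0
  node 18: h_left=1, h_right=0, diff=1 [OK], height=2
  node 27: h_left=-1, h_right=-1, diff=0 [OK], height=0
  node 34: h_left=-1, h_right=-1, diff=0 [OK], height=0
  node 33: h_left=0, h_right=0, diff=0 [OK], height=1
  node 25: h_left=2, h_right=1, diff=1 [OK], height=3
All nodes satisfy the balance condition.
Result: Balanced


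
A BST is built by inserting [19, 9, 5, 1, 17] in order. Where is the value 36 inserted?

Starting tree (level order): [19, 9, None, 5, 17, 1]
Insertion path: 19
Result: insert 36 as right child of 19
Final tree (level order): [19, 9, 36, 5, 17, None, None, 1]


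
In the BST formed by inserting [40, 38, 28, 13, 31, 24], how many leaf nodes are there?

Tree built from: [40, 38, 28, 13, 31, 24]
Tree (level-order array): [40, 38, None, 28, None, 13, 31, None, 24]
Rule: A leaf has 0 children.
Per-node child counts:
  node 40: 1 child(ren)
  node 38: 1 child(ren)
  node 28: 2 child(ren)
  node 13: 1 child(ren)
  node 24: 0 child(ren)
  node 31: 0 child(ren)
Matching nodes: [24, 31]
Count of leaf nodes: 2


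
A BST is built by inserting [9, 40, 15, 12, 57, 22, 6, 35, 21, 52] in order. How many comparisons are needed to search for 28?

Search path for 28: 9 -> 40 -> 15 -> 22 -> 35
Found: False
Comparisons: 5


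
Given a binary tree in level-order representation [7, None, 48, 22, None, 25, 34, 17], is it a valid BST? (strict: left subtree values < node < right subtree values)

Level-order array: [7, None, 48, 22, None, 25, 34, 17]
Validate using subtree bounds (lo, hi): at each node, require lo < value < hi,
then recurse left with hi=value and right with lo=value.
Preorder trace (stopping at first violation):
  at node 7 with bounds (-inf, +inf): OK
  at node 48 with bounds (7, +inf): OK
  at node 22 with bounds (7, 48): OK
  at node 25 with bounds (7, 22): VIOLATION
Node 25 violates its bound: not (7 < 25 < 22).
Result: Not a valid BST


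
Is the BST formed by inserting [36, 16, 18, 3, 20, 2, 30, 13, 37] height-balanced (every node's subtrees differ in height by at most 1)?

Tree (level-order array): [36, 16, 37, 3, 18, None, None, 2, 13, None, 20, None, None, None, None, None, 30]
Definition: a tree is height-balanced if, at every node, |h(left) - h(right)| <= 1 (empty subtree has height -1).
Bottom-up per-node check:
  node 2: h_left=-1, h_right=-1, diff=0 [OK], height=0
  node 13: h_left=-1, h_right=-1, diff=0 [OK], height=0
  node 3: h_left=0, h_right=0, diff=0 [OK], height=1
  node 30: h_left=-1, h_right=-1, diff=0 [OK], height=0
  node 20: h_left=-1, h_right=0, diff=1 [OK], height=1
  node 18: h_left=-1, h_right=1, diff=2 [FAIL (|-1-1|=2 > 1)], height=2
  node 16: h_left=1, h_right=2, diff=1 [OK], height=3
  node 37: h_left=-1, h_right=-1, diff=0 [OK], height=0
  node 36: h_left=3, h_right=0, diff=3 [FAIL (|3-0|=3 > 1)], height=4
Node 18 violates the condition: |-1 - 1| = 2 > 1.
Result: Not balanced


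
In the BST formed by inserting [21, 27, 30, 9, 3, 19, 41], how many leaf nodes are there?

Tree built from: [21, 27, 30, 9, 3, 19, 41]
Tree (level-order array): [21, 9, 27, 3, 19, None, 30, None, None, None, None, None, 41]
Rule: A leaf has 0 children.
Per-node child counts:
  node 21: 2 child(ren)
  node 9: 2 child(ren)
  node 3: 0 child(ren)
  node 19: 0 child(ren)
  node 27: 1 child(ren)
  node 30: 1 child(ren)
  node 41: 0 child(ren)
Matching nodes: [3, 19, 41]
Count of leaf nodes: 3


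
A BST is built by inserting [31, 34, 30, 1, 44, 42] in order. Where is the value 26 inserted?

Starting tree (level order): [31, 30, 34, 1, None, None, 44, None, None, 42]
Insertion path: 31 -> 30 -> 1
Result: insert 26 as right child of 1
Final tree (level order): [31, 30, 34, 1, None, None, 44, None, 26, 42]


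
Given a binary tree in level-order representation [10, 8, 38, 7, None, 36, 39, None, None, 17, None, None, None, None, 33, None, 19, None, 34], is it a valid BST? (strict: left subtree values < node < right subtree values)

Level-order array: [10, 8, 38, 7, None, 36, 39, None, None, 17, None, None, None, None, 33, None, 19, None, 34]
Validate using subtree bounds (lo, hi): at each node, require lo < value < hi,
then recurse left with hi=value and right with lo=value.
Preorder trace (stopping at first violation):
  at node 10 with bounds (-inf, +inf): OK
  at node 8 with bounds (-inf, 10): OK
  at node 7 with bounds (-inf, 8): OK
  at node 38 with bounds (10, +inf): OK
  at node 36 with bounds (10, 38): OK
  at node 17 with bounds (10, 36): OK
  at node 33 with bounds (17, 36): OK
  at node 19 with bounds (33, 36): VIOLATION
Node 19 violates its bound: not (33 < 19 < 36).
Result: Not a valid BST


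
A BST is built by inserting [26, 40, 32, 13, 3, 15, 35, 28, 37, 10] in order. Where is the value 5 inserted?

Starting tree (level order): [26, 13, 40, 3, 15, 32, None, None, 10, None, None, 28, 35, None, None, None, None, None, 37]
Insertion path: 26 -> 13 -> 3 -> 10
Result: insert 5 as left child of 10
Final tree (level order): [26, 13, 40, 3, 15, 32, None, None, 10, None, None, 28, 35, 5, None, None, None, None, 37]


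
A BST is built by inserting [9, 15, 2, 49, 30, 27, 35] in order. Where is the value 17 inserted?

Starting tree (level order): [9, 2, 15, None, None, None, 49, 30, None, 27, 35]
Insertion path: 9 -> 15 -> 49 -> 30 -> 27
Result: insert 17 as left child of 27
Final tree (level order): [9, 2, 15, None, None, None, 49, 30, None, 27, 35, 17]


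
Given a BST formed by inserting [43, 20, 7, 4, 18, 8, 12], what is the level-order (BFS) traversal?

Tree insertion order: [43, 20, 7, 4, 18, 8, 12]
Tree (level-order array): [43, 20, None, 7, None, 4, 18, None, None, 8, None, None, 12]
BFS from the root, enqueuing left then right child of each popped node:
  queue [43] -> pop 43, enqueue [20], visited so far: [43]
  queue [20] -> pop 20, enqueue [7], visited so far: [43, 20]
  queue [7] -> pop 7, enqueue [4, 18], visited so far: [43, 20, 7]
  queue [4, 18] -> pop 4, enqueue [none], visited so far: [43, 20, 7, 4]
  queue [18] -> pop 18, enqueue [8], visited so far: [43, 20, 7, 4, 18]
  queue [8] -> pop 8, enqueue [12], visited so far: [43, 20, 7, 4, 18, 8]
  queue [12] -> pop 12, enqueue [none], visited so far: [43, 20, 7, 4, 18, 8, 12]
Result: [43, 20, 7, 4, 18, 8, 12]


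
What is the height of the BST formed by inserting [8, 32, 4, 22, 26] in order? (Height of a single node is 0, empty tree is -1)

Insertion order: [8, 32, 4, 22, 26]
Tree (level-order array): [8, 4, 32, None, None, 22, None, None, 26]
Compute height bottom-up (empty subtree = -1):
  height(4) = 1 + max(-1, -1) = 0
  height(26) = 1 + max(-1, -1) = 0
  height(22) = 1 + max(-1, 0) = 1
  height(32) = 1 + max(1, -1) = 2
  height(8) = 1 + max(0, 2) = 3
Height = 3


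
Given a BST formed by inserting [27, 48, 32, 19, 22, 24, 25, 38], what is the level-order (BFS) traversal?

Tree insertion order: [27, 48, 32, 19, 22, 24, 25, 38]
Tree (level-order array): [27, 19, 48, None, 22, 32, None, None, 24, None, 38, None, 25]
BFS from the root, enqueuing left then right child of each popped node:
  queue [27] -> pop 27, enqueue [19, 48], visited so far: [27]
  queue [19, 48] -> pop 19, enqueue [22], visited so far: [27, 19]
  queue [48, 22] -> pop 48, enqueue [32], visited so far: [27, 19, 48]
  queue [22, 32] -> pop 22, enqueue [24], visited so far: [27, 19, 48, 22]
  queue [32, 24] -> pop 32, enqueue [38], visited so far: [27, 19, 48, 22, 32]
  queue [24, 38] -> pop 24, enqueue [25], visited so far: [27, 19, 48, 22, 32, 24]
  queue [38, 25] -> pop 38, enqueue [none], visited so far: [27, 19, 48, 22, 32, 24, 38]
  queue [25] -> pop 25, enqueue [none], visited so far: [27, 19, 48, 22, 32, 24, 38, 25]
Result: [27, 19, 48, 22, 32, 24, 38, 25]


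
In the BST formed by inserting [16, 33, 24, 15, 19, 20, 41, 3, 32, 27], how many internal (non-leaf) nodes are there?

Tree built from: [16, 33, 24, 15, 19, 20, 41, 3, 32, 27]
Tree (level-order array): [16, 15, 33, 3, None, 24, 41, None, None, 19, 32, None, None, None, 20, 27]
Rule: An internal node has at least one child.
Per-node child counts:
  node 16: 2 child(ren)
  node 15: 1 child(ren)
  node 3: 0 child(ren)
  node 33: 2 child(ren)
  node 24: 2 child(ren)
  node 19: 1 child(ren)
  node 20: 0 child(ren)
  node 32: 1 child(ren)
  node 27: 0 child(ren)
  node 41: 0 child(ren)
Matching nodes: [16, 15, 33, 24, 19, 32]
Count of internal (non-leaf) nodes: 6


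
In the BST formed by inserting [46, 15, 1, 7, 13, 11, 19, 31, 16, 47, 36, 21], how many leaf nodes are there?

Tree built from: [46, 15, 1, 7, 13, 11, 19, 31, 16, 47, 36, 21]
Tree (level-order array): [46, 15, 47, 1, 19, None, None, None, 7, 16, 31, None, 13, None, None, 21, 36, 11]
Rule: A leaf has 0 children.
Per-node child counts:
  node 46: 2 child(ren)
  node 15: 2 child(ren)
  node 1: 1 child(ren)
  node 7: 1 child(ren)
  node 13: 1 child(ren)
  node 11: 0 child(ren)
  node 19: 2 child(ren)
  node 16: 0 child(ren)
  node 31: 2 child(ren)
  node 21: 0 child(ren)
  node 36: 0 child(ren)
  node 47: 0 child(ren)
Matching nodes: [11, 16, 21, 36, 47]
Count of leaf nodes: 5


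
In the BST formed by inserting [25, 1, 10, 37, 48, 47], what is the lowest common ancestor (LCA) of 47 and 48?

Tree insertion order: [25, 1, 10, 37, 48, 47]
Tree (level-order array): [25, 1, 37, None, 10, None, 48, None, None, 47]
In a BST, the LCA of p=47, q=48 is the first node v on the
root-to-leaf path with p <= v <= q (go left if both < v, right if both > v).
Walk from root:
  at 25: both 47 and 48 > 25, go right
  at 37: both 47 and 48 > 37, go right
  at 48: 47 <= 48 <= 48, this is the LCA
LCA = 48


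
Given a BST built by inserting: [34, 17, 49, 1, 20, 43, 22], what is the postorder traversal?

Tree insertion order: [34, 17, 49, 1, 20, 43, 22]
Tree (level-order array): [34, 17, 49, 1, 20, 43, None, None, None, None, 22]
Postorder traversal: [1, 22, 20, 17, 43, 49, 34]


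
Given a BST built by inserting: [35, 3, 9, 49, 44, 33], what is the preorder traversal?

Tree insertion order: [35, 3, 9, 49, 44, 33]
Tree (level-order array): [35, 3, 49, None, 9, 44, None, None, 33]
Preorder traversal: [35, 3, 9, 33, 49, 44]


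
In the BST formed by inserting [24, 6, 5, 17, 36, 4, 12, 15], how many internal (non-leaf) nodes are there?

Tree built from: [24, 6, 5, 17, 36, 4, 12, 15]
Tree (level-order array): [24, 6, 36, 5, 17, None, None, 4, None, 12, None, None, None, None, 15]
Rule: An internal node has at least one child.
Per-node child counts:
  node 24: 2 child(ren)
  node 6: 2 child(ren)
  node 5: 1 child(ren)
  node 4: 0 child(ren)
  node 17: 1 child(ren)
  node 12: 1 child(ren)
  node 15: 0 child(ren)
  node 36: 0 child(ren)
Matching nodes: [24, 6, 5, 17, 12]
Count of internal (non-leaf) nodes: 5


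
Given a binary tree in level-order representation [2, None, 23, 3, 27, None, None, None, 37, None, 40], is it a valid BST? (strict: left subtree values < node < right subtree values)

Level-order array: [2, None, 23, 3, 27, None, None, None, 37, None, 40]
Validate using subtree bounds (lo, hi): at each node, require lo < value < hi,
then recurse left with hi=value and right with lo=value.
Preorder trace (stopping at first violation):
  at node 2 with bounds (-inf, +inf): OK
  at node 23 with bounds (2, +inf): OK
  at node 3 with bounds (2, 23): OK
  at node 27 with bounds (23, +inf): OK
  at node 37 with bounds (27, +inf): OK
  at node 40 with bounds (37, +inf): OK
No violation found at any node.
Result: Valid BST


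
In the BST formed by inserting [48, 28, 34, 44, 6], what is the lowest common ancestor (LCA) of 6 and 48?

Tree insertion order: [48, 28, 34, 44, 6]
Tree (level-order array): [48, 28, None, 6, 34, None, None, None, 44]
In a BST, the LCA of p=6, q=48 is the first node v on the
root-to-leaf path with p <= v <= q (go left if both < v, right if both > v).
Walk from root:
  at 48: 6 <= 48 <= 48, this is the LCA
LCA = 48


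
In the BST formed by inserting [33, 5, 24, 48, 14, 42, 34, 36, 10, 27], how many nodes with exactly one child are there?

Tree built from: [33, 5, 24, 48, 14, 42, 34, 36, 10, 27]
Tree (level-order array): [33, 5, 48, None, 24, 42, None, 14, 27, 34, None, 10, None, None, None, None, 36]
Rule: These are nodes with exactly 1 non-null child.
Per-node child counts:
  node 33: 2 child(ren)
  node 5: 1 child(ren)
  node 24: 2 child(ren)
  node 14: 1 child(ren)
  node 10: 0 child(ren)
  node 27: 0 child(ren)
  node 48: 1 child(ren)
  node 42: 1 child(ren)
  node 34: 1 child(ren)
  node 36: 0 child(ren)
Matching nodes: [5, 14, 48, 42, 34]
Count of nodes with exactly one child: 5
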